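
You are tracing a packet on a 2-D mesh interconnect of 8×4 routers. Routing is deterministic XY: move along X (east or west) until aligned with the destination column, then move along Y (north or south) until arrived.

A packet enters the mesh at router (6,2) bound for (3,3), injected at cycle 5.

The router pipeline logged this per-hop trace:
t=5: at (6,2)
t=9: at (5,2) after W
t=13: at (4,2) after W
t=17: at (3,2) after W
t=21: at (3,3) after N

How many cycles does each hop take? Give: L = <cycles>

L = 4

Δcyc across hop 0→1: 9 − 5 = 4.
Each hop adds L, hence L = 4.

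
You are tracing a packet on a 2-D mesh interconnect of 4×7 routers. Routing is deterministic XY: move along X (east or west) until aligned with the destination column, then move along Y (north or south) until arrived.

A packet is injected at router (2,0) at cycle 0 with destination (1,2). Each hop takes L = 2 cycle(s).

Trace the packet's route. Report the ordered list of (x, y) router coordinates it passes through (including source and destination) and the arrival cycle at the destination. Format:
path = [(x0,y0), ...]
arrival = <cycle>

path = [(2,0), (1,0), (1,1), (1,2)]
arrival = 6

#0 — 2,0 | c0
#1 — 1,0 | c2 | W
#2 — 1,1 | c4 | N
#3 — 1,2 | c6 | N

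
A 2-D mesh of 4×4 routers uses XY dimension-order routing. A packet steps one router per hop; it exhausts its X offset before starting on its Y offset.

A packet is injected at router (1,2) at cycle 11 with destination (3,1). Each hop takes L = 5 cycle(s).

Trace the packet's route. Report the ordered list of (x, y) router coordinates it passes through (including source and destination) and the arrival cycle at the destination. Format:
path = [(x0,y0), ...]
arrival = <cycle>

path = [(1,2), (2,2), (3,2), (3,1)]
arrival = 26

hop 0: (1,2) @ cyc 11
hop 1: (2,2) @ cyc 16  [E]
hop 2: (3,2) @ cyc 21  [E]
hop 3: (3,1) @ cyc 26  [S]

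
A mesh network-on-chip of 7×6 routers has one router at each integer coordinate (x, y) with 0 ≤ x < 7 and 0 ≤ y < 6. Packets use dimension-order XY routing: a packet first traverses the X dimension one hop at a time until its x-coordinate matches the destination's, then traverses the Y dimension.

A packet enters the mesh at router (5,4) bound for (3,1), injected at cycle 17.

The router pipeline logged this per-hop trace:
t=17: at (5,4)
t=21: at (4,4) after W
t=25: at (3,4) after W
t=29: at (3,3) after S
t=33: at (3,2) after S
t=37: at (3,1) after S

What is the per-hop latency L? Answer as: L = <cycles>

L = 4

Between hops 0 and 1 the cycle counter advances 21 − 17 = 4.
Per-hop latency L = Δcyc = 4.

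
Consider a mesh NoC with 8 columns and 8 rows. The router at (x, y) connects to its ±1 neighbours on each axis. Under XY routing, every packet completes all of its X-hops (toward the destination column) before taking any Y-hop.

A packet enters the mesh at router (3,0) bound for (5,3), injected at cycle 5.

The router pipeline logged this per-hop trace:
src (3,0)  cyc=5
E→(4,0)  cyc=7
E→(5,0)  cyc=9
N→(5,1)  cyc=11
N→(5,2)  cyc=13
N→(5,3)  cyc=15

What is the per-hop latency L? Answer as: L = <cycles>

L = 2

Δcyc across hop 0→1: 7 − 5 = 2.
Per-hop latency L = Δcyc = 2.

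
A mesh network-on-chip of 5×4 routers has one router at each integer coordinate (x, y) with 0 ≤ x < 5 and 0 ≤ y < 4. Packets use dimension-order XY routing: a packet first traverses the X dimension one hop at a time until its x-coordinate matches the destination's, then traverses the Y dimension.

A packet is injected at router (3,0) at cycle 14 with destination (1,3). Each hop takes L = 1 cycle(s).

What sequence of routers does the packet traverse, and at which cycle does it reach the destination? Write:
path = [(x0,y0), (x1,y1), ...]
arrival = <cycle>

hop 0: (3,0) @ cyc 14
hop 1: (2,0) @ cyc 15  [W]
hop 2: (1,0) @ cyc 16  [W]
hop 3: (1,1) @ cyc 17  [N]
hop 4: (1,2) @ cyc 18  [N]
hop 5: (1,3) @ cyc 19  [N]

path = [(3,0), (2,0), (1,0), (1,1), (1,2), (1,3)]
arrival = 19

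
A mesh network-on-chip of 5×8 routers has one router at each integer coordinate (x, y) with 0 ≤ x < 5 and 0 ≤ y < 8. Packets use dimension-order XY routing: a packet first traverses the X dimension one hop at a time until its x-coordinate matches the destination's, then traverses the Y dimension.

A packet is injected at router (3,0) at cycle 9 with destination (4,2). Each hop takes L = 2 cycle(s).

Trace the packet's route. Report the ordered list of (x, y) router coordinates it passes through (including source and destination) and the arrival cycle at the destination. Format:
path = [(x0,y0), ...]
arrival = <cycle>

path = [(3,0), (4,0), (4,1), (4,2)]
arrival = 15

  0. router=(3,0) cycle=9 (inject)
  1. router=(4,0) cycle=11 dir=E
  2. router=(4,1) cycle=13 dir=N
  3. router=(4,2) cycle=15 dir=N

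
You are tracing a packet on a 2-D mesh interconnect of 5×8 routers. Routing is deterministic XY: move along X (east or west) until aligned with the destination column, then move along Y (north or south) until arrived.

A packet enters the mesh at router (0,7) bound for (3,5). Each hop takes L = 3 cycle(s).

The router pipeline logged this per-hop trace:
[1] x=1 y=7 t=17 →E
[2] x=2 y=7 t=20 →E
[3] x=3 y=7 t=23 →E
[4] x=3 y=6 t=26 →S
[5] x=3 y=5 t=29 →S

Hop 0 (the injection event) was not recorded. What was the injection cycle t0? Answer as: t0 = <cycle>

t0 = 14

Hop 1 reached at cycle 17; hop k is at t0 + k·L.
Subtract one hop: t0 = 17 − 3 = 14.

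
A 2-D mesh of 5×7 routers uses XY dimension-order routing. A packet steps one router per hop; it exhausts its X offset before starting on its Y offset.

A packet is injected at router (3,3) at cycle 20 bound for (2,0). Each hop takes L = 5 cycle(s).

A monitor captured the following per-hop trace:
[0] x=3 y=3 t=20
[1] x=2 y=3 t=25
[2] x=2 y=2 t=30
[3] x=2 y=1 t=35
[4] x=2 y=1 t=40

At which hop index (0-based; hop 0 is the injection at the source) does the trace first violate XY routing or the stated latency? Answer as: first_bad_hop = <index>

first_bad_hop = 4

  1: Δx=-1 Δy=+0 Δt=5 [ok]
  2: Δx=+0 Δy=-1 Δt=5 [ok]
  3: Δx=+0 Δy=-1 Δt=5 [ok]
  4: Δx=+0 Δy=+0 Δt=5 [BAD: non-unit step]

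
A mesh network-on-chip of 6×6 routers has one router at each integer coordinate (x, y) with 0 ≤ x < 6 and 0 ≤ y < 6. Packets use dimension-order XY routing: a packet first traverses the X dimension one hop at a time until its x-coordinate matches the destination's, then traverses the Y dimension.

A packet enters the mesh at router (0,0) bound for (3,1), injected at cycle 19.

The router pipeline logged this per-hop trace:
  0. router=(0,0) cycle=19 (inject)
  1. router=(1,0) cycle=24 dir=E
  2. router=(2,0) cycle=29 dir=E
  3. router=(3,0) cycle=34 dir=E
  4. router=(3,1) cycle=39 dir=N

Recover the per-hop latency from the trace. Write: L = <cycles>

Between hops 0 and 1 the cycle counter advances 24 − 19 = 5.
Per-hop latency L = Δcyc = 5.

L = 5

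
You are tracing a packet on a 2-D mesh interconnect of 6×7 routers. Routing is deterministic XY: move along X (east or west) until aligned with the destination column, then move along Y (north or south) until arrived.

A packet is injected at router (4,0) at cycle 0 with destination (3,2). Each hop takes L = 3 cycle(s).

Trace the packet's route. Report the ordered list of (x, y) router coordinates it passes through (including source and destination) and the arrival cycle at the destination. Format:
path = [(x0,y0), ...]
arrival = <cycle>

#0 — 4,0 | c0
#1 — 3,0 | c3 | W
#2 — 3,1 | c6 | N
#3 — 3,2 | c9 | N

path = [(4,0), (3,0), (3,1), (3,2)]
arrival = 9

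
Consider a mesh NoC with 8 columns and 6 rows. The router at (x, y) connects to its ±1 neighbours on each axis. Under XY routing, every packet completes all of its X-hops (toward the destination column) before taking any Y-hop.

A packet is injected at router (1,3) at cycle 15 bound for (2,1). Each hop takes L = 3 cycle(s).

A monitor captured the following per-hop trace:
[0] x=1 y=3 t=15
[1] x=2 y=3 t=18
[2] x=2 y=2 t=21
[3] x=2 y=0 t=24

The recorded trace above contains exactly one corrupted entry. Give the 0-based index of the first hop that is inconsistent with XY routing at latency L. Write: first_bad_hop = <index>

hop 1: step (+1,+0), +3 cyc — ok
hop 2: step (+0,-1), +3 cyc — ok
hop 3: step (+0,-2), +3 cyc — BAD: non-unit step

first_bad_hop = 3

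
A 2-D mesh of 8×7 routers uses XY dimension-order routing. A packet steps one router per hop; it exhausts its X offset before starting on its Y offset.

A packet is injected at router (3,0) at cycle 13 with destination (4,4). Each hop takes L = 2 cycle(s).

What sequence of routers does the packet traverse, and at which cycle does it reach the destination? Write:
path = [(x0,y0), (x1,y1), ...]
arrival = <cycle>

t=13: at (3,0)
t=15: at (4,0) after E
t=17: at (4,1) after N
t=19: at (4,2) after N
t=21: at (4,3) after N
t=23: at (4,4) after N

path = [(3,0), (4,0), (4,1), (4,2), (4,3), (4,4)]
arrival = 23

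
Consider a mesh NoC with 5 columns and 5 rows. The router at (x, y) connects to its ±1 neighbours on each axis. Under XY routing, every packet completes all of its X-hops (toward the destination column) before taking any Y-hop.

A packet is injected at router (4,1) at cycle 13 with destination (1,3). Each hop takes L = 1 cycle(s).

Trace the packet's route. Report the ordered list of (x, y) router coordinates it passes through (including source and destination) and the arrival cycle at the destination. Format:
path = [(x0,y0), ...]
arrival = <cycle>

path = [(4,1), (3,1), (2,1), (1,1), (1,2), (1,3)]
arrival = 18

src (4,1)  cyc=13
W→(3,1)  cyc=14
W→(2,1)  cyc=15
W→(1,1)  cyc=16
N→(1,2)  cyc=17
N→(1,3)  cyc=18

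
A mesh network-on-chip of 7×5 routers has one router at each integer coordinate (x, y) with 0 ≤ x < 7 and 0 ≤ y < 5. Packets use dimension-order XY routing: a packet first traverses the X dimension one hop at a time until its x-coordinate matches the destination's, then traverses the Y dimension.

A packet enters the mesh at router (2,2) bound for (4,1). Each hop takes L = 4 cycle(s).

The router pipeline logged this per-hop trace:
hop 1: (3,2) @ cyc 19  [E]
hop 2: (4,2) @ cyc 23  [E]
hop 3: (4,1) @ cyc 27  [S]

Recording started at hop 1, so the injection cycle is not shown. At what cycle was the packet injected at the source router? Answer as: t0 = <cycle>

At hop 1 the cycle is 19; in general cyc_k = t0 + kL.
Therefore t0 = 19 − L = 15.

t0 = 15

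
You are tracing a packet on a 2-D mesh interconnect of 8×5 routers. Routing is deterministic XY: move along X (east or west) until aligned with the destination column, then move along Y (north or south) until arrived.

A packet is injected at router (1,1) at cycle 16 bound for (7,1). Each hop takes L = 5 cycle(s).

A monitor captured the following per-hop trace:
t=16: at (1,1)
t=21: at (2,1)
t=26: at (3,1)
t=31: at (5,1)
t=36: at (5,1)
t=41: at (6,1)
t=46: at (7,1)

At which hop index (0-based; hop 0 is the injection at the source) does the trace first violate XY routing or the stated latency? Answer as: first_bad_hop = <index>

check 1→ d=(1,0) cyc+5: ok
check 2→ d=(1,0) cyc+5: ok
check 3→ d=(2,0) cyc+5: BAD: non-unit step

first_bad_hop = 3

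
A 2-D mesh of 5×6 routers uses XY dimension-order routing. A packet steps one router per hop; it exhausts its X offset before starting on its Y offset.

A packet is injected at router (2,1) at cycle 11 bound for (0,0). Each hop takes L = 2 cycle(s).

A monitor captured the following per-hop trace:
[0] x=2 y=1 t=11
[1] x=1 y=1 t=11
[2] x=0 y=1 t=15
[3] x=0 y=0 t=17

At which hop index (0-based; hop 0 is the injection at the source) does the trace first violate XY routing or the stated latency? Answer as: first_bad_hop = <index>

  1: Δx=-1 Δy=+0 Δt=0 [BAD: Δcyc=0≠L]

first_bad_hop = 1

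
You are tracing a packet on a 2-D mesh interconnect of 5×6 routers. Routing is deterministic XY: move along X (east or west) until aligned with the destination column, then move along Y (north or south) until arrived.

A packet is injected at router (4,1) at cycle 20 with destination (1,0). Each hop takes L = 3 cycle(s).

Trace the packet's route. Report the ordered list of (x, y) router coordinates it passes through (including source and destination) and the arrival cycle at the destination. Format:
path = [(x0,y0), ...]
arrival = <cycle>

src (4,1)  cyc=20
W→(3,1)  cyc=23
W→(2,1)  cyc=26
W→(1,1)  cyc=29
S→(1,0)  cyc=32

path = [(4,1), (3,1), (2,1), (1,1), (1,0)]
arrival = 32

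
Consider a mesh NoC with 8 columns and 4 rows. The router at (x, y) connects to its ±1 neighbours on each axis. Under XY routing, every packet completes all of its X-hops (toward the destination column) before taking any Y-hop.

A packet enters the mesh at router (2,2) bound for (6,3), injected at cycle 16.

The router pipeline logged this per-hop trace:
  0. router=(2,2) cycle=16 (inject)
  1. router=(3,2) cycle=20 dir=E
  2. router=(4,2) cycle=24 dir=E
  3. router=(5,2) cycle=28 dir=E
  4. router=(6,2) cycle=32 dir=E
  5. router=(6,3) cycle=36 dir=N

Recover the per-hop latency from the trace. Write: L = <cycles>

L = 4

Between hops 0 and 1 the cycle counter advances 20 − 16 = 4.
One hop costs L cycles, so L = 4.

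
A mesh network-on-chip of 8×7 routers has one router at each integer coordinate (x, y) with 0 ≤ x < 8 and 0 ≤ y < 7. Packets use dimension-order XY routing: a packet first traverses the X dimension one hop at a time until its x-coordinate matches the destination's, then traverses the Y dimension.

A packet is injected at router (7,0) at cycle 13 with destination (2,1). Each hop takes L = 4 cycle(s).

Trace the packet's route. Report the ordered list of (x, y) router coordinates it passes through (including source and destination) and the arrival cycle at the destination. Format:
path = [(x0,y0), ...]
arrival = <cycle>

path = [(7,0), (6,0), (5,0), (4,0), (3,0), (2,0), (2,1)]
arrival = 37

[0] x=7 y=0 t=13
[1] x=6 y=0 t=17 →W
[2] x=5 y=0 t=21 →W
[3] x=4 y=0 t=25 →W
[4] x=3 y=0 t=29 →W
[5] x=2 y=0 t=33 →W
[6] x=2 y=1 t=37 →N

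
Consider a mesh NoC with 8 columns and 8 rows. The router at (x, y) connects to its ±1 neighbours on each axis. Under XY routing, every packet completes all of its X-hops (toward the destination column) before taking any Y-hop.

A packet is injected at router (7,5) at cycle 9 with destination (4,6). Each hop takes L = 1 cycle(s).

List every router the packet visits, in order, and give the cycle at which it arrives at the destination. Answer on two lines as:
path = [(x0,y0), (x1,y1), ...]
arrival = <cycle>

path = [(7,5), (6,5), (5,5), (4,5), (4,6)]
arrival = 13

hop 0: (7,5) @ cyc 9
hop 1: (6,5) @ cyc 10  [W]
hop 2: (5,5) @ cyc 11  [W]
hop 3: (4,5) @ cyc 12  [W]
hop 4: (4,6) @ cyc 13  [N]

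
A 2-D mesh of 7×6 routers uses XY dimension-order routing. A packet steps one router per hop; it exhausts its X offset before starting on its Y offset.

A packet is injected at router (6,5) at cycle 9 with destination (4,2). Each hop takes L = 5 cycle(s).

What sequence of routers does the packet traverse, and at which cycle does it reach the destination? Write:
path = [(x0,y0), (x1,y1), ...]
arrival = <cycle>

path = [(6,5), (5,5), (4,5), (4,4), (4,3), (4,2)]
arrival = 34

t=9: at (6,5)
t=14: at (5,5) after W
t=19: at (4,5) after W
t=24: at (4,4) after S
t=29: at (4,3) after S
t=34: at (4,2) after S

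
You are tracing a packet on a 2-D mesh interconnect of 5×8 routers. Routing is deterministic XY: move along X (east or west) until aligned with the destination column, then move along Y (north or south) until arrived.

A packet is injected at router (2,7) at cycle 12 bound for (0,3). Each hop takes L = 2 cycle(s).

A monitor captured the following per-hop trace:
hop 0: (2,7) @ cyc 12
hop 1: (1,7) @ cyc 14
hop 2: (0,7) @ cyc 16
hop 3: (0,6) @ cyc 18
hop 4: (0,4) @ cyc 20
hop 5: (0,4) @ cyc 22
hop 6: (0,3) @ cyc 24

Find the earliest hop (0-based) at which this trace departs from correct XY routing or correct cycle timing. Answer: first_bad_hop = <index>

  1: Δx=-1 Δy=+0 Δt=2 [ok]
  2: Δx=-1 Δy=+0 Δt=2 [ok]
  3: Δx=+0 Δy=-1 Δt=2 [ok]
  4: Δx=+0 Δy=-2 Δt=2 [BAD: non-unit step]

first_bad_hop = 4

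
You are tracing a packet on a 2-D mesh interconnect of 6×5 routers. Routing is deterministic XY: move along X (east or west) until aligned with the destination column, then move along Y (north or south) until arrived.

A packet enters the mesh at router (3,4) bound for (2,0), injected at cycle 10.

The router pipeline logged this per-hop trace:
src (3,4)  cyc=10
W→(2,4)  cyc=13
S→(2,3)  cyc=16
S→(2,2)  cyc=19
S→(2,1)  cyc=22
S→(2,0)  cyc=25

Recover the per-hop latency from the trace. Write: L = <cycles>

From hop 0 (10) to hop 1 (13): +3 cycles.
One hop costs L cycles, so L = 3.

L = 3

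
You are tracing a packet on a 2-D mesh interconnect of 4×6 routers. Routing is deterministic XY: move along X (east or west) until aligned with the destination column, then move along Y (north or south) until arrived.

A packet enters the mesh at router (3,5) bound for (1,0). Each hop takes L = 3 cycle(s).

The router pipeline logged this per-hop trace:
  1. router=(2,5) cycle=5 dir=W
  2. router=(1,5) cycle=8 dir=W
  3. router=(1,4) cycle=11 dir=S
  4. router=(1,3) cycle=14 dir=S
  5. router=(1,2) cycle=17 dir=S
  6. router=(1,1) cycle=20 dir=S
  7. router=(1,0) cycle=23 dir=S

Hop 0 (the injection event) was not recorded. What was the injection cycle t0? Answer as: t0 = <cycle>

t0 = 2

At hop 1 the cycle is 5; in general cyc_k = t0 + kL.
t0 = cyc[1] − L = 5 − 3 = 2.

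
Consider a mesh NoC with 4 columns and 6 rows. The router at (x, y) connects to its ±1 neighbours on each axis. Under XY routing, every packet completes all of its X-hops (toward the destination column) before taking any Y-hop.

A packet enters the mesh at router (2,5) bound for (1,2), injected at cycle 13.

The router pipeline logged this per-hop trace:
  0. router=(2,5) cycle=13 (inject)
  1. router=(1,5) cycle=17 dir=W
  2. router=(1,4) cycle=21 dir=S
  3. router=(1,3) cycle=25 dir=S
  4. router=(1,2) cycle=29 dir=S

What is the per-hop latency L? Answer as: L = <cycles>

From hop 0 (13) to hop 1 (17): +4 cycles.
One hop costs L cycles, so L = 4.

L = 4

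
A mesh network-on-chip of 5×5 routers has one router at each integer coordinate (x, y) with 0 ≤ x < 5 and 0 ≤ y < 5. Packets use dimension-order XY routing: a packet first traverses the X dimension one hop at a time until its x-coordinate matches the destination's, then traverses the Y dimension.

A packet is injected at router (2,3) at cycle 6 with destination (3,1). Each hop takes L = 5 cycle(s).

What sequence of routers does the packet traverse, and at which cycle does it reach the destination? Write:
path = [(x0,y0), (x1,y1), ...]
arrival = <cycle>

path = [(2,3), (3,3), (3,2), (3,1)]
arrival = 21

hop 0: (2,3) @ cyc 6
hop 1: (3,3) @ cyc 11  [E]
hop 2: (3,2) @ cyc 16  [S]
hop 3: (3,1) @ cyc 21  [S]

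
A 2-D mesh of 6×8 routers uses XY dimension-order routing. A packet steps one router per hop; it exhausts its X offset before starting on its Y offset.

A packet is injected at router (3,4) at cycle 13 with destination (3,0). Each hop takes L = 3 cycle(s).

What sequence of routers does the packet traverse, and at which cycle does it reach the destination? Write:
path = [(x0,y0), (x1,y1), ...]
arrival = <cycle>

[0] x=3 y=4 t=13
[1] x=3 y=3 t=16 →S
[2] x=3 y=2 t=19 →S
[3] x=3 y=1 t=22 →S
[4] x=3 y=0 t=25 →S

path = [(3,4), (3,3), (3,2), (3,1), (3,0)]
arrival = 25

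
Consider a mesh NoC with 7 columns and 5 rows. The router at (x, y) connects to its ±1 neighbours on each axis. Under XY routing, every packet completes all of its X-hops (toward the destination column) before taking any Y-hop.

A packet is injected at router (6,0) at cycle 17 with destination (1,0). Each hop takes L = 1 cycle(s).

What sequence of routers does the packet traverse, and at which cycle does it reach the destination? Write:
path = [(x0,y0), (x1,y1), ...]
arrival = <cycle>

#0 — 6,0 | c17
#1 — 5,0 | c18 | W
#2 — 4,0 | c19 | W
#3 — 3,0 | c20 | W
#4 — 2,0 | c21 | W
#5 — 1,0 | c22 | W

path = [(6,0), (5,0), (4,0), (3,0), (2,0), (1,0)]
arrival = 22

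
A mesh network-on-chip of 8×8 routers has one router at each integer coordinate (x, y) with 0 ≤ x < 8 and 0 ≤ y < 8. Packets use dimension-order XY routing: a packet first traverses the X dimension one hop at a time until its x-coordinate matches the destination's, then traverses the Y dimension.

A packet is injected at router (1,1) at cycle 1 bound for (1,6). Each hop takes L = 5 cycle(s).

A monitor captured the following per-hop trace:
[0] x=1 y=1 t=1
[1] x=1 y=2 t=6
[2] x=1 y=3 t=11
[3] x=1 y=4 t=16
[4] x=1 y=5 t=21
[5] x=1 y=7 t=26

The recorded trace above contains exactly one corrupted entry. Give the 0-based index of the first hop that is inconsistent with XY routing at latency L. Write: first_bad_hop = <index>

[1] (+0,+1) / 5c ⇒ ok
[2] (+0,+1) / 5c ⇒ ok
[3] (+0,+1) / 5c ⇒ ok
[4] (+0,+1) / 5c ⇒ ok
[5] (+0,+2) / 5c ⇒ BAD: non-unit step

first_bad_hop = 5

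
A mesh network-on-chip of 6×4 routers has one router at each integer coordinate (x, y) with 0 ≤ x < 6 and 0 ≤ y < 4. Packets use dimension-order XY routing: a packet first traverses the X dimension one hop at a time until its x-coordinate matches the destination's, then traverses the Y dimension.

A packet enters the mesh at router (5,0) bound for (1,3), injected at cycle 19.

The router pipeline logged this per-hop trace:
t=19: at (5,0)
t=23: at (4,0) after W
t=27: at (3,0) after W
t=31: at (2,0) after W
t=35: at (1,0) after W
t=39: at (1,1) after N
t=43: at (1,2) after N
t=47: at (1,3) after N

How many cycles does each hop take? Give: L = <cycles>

cyc[1] − cyc[0] = 23 − 19 = 4.
Per-hop latency L = Δcyc = 4.

L = 4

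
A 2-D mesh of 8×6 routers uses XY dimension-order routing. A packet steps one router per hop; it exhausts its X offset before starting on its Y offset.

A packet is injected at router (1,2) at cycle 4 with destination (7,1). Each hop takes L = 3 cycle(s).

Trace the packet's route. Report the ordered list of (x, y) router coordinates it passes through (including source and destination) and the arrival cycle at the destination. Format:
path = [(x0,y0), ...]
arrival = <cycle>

hop 0: (1,2) @ cyc 4
hop 1: (2,2) @ cyc 7  [E]
hop 2: (3,2) @ cyc 10  [E]
hop 3: (4,2) @ cyc 13  [E]
hop 4: (5,2) @ cyc 16  [E]
hop 5: (6,2) @ cyc 19  [E]
hop 6: (7,2) @ cyc 22  [E]
hop 7: (7,1) @ cyc 25  [S]

path = [(1,2), (2,2), (3,2), (4,2), (5,2), (6,2), (7,2), (7,1)]
arrival = 25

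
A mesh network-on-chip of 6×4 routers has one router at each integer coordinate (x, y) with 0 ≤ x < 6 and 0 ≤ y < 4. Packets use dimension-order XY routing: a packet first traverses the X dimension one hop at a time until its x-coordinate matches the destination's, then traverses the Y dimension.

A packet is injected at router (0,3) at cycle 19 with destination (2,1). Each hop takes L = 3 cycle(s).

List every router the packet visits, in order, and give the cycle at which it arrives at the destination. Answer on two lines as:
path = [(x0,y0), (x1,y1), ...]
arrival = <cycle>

hop 0: (0,3) @ cyc 19
hop 1: (1,3) @ cyc 22  [E]
hop 2: (2,3) @ cyc 25  [E]
hop 3: (2,2) @ cyc 28  [S]
hop 4: (2,1) @ cyc 31  [S]

path = [(0,3), (1,3), (2,3), (2,2), (2,1)]
arrival = 31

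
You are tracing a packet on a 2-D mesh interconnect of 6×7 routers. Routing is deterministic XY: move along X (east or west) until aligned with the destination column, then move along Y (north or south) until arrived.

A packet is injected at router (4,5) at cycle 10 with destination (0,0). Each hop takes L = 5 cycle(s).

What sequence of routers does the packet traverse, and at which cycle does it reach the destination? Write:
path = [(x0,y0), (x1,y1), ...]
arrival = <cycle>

t=10: at (4,5)
t=15: at (3,5) after W
t=20: at (2,5) after W
t=25: at (1,5) after W
t=30: at (0,5) after W
t=35: at (0,4) after S
t=40: at (0,3) after S
t=45: at (0,2) after S
t=50: at (0,1) after S
t=55: at (0,0) after S

path = [(4,5), (3,5), (2,5), (1,5), (0,5), (0,4), (0,3), (0,2), (0,1), (0,0)]
arrival = 55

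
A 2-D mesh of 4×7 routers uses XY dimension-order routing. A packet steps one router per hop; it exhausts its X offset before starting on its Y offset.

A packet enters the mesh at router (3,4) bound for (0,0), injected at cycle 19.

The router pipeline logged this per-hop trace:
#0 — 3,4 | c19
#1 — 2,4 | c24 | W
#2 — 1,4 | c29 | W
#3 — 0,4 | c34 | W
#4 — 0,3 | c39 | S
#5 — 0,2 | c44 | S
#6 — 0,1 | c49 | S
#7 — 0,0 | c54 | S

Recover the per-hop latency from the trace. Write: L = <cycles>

Between hops 0 and 1 the cycle counter advances 24 − 19 = 5.
One hop costs L cycles, so L = 5.

L = 5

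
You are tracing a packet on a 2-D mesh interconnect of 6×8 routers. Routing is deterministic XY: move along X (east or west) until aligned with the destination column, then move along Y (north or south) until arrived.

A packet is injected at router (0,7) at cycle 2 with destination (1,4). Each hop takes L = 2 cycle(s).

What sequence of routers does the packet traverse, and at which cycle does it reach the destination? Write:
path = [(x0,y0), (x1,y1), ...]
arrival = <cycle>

t=2: at (0,7)
t=4: at (1,7) after E
t=6: at (1,6) after S
t=8: at (1,5) after S
t=10: at (1,4) after S

path = [(0,7), (1,7), (1,6), (1,5), (1,4)]
arrival = 10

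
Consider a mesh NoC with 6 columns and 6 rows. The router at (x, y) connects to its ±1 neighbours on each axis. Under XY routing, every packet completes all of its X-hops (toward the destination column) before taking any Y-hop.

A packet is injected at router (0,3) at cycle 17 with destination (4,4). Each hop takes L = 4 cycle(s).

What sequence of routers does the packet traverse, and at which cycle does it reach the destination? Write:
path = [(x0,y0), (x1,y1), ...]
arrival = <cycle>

path = [(0,3), (1,3), (2,3), (3,3), (4,3), (4,4)]
arrival = 37

t=17: at (0,3)
t=21: at (1,3) after E
t=25: at (2,3) after E
t=29: at (3,3) after E
t=33: at (4,3) after E
t=37: at (4,4) after N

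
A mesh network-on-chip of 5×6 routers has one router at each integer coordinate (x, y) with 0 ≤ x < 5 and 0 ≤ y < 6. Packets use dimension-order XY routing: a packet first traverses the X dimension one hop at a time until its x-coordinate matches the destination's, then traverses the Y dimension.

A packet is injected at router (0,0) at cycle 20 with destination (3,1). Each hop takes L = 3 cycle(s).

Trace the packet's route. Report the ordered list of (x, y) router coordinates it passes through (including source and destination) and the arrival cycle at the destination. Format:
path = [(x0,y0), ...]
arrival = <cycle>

path = [(0,0), (1,0), (2,0), (3,0), (3,1)]
arrival = 32

  0. router=(0,0) cycle=20 (inject)
  1. router=(1,0) cycle=23 dir=E
  2. router=(2,0) cycle=26 dir=E
  3. router=(3,0) cycle=29 dir=E
  4. router=(3,1) cycle=32 dir=N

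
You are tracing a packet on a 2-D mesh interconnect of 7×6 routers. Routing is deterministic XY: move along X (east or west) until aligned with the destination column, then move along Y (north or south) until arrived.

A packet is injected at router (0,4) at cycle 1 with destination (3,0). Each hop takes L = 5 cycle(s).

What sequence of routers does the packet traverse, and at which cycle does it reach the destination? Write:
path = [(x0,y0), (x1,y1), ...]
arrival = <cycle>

path = [(0,4), (1,4), (2,4), (3,4), (3,3), (3,2), (3,1), (3,0)]
arrival = 36

  0. router=(0,4) cycle=1 (inject)
  1. router=(1,4) cycle=6 dir=E
  2. router=(2,4) cycle=11 dir=E
  3. router=(3,4) cycle=16 dir=E
  4. router=(3,3) cycle=21 dir=S
  5. router=(3,2) cycle=26 dir=S
  6. router=(3,1) cycle=31 dir=S
  7. router=(3,0) cycle=36 dir=S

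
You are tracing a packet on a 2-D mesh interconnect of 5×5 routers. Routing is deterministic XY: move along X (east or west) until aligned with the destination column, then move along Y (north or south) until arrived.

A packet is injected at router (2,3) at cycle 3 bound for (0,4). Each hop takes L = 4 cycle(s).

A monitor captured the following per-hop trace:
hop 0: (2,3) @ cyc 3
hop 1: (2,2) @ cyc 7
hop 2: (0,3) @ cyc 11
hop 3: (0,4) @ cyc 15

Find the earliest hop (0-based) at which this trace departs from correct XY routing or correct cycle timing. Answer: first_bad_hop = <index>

first_bad_hop = 1

[1] (+0,-1) / 4c ⇒ BAD: Y-move but x=2≠0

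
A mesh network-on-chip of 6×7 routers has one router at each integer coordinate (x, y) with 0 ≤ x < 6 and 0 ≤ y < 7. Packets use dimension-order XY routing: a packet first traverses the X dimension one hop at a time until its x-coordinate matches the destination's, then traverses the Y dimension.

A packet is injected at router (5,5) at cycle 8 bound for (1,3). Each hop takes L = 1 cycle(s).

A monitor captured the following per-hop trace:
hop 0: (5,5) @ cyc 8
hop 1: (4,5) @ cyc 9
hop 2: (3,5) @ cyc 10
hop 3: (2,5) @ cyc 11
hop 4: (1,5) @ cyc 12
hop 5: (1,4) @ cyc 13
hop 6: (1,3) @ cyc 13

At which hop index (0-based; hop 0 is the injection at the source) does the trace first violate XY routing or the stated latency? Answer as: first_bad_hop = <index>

first_bad_hop = 6

  1: Δx=-1 Δy=+0 Δt=1 [ok]
  2: Δx=-1 Δy=+0 Δt=1 [ok]
  3: Δx=-1 Δy=+0 Δt=1 [ok]
  4: Δx=-1 Δy=+0 Δt=1 [ok]
  5: Δx=+0 Δy=-1 Δt=1 [ok]
  6: Δx=+0 Δy=-1 Δt=0 [BAD: Δcyc=0≠L]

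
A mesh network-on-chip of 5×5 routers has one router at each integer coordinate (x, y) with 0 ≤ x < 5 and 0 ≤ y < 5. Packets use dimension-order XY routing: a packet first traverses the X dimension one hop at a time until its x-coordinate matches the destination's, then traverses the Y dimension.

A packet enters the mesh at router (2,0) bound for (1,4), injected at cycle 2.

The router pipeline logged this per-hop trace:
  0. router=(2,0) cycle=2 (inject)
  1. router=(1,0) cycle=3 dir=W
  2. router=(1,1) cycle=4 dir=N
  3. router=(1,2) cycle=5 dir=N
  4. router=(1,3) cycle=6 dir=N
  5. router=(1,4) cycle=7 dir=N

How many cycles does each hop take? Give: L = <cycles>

Δcyc across hop 0→1: 3 − 2 = 1.
One hop costs L cycles, so L = 1.

L = 1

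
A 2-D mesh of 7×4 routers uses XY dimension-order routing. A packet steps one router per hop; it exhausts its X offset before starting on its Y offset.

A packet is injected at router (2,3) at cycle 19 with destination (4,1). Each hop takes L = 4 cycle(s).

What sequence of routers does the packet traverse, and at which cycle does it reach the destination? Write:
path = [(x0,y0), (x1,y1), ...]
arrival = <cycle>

hop 0: (2,3) @ cyc 19
hop 1: (3,3) @ cyc 23  [E]
hop 2: (4,3) @ cyc 27  [E]
hop 3: (4,2) @ cyc 31  [S]
hop 4: (4,1) @ cyc 35  [S]

path = [(2,3), (3,3), (4,3), (4,2), (4,1)]
arrival = 35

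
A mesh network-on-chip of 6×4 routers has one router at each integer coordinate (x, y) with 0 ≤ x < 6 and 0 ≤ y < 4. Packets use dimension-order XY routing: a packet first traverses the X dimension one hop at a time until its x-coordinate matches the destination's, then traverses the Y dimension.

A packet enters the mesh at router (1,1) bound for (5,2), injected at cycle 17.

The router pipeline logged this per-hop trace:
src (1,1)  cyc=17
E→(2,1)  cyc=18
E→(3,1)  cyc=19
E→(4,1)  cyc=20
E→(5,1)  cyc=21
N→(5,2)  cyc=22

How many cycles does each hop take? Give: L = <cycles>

L = 1

Δcyc across hop 0→1: 18 − 17 = 1.
One hop costs L cycles, so L = 1.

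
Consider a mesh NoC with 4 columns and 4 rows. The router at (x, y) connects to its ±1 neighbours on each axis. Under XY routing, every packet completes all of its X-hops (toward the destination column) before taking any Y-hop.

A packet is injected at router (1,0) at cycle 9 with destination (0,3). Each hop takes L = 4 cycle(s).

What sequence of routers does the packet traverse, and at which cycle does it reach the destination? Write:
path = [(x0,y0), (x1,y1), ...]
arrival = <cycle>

t=9: at (1,0)
t=13: at (0,0) after W
t=17: at (0,1) after N
t=21: at (0,2) after N
t=25: at (0,3) after N

path = [(1,0), (0,0), (0,1), (0,2), (0,3)]
arrival = 25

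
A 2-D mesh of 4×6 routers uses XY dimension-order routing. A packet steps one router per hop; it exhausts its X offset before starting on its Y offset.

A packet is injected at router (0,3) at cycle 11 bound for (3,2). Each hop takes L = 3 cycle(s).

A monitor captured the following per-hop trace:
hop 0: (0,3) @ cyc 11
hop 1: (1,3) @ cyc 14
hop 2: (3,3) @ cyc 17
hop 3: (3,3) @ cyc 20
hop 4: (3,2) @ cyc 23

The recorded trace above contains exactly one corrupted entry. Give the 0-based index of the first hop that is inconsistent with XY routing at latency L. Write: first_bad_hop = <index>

[1] (+1,+0) / 3c ⇒ ok
[2] (+2,+0) / 3c ⇒ BAD: non-unit step

first_bad_hop = 2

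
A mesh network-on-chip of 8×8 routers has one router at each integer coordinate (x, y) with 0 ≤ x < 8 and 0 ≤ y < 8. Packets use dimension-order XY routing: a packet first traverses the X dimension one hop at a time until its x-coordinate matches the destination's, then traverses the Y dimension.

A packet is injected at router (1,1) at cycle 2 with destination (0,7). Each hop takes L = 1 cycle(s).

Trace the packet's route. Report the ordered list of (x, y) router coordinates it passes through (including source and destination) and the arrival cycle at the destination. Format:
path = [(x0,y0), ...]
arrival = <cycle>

  0. router=(1,1) cycle=2 (inject)
  1. router=(0,1) cycle=3 dir=W
  2. router=(0,2) cycle=4 dir=N
  3. router=(0,3) cycle=5 dir=N
  4. router=(0,4) cycle=6 dir=N
  5. router=(0,5) cycle=7 dir=N
  6. router=(0,6) cycle=8 dir=N
  7. router=(0,7) cycle=9 dir=N

path = [(1,1), (0,1), (0,2), (0,3), (0,4), (0,5), (0,6), (0,7)]
arrival = 9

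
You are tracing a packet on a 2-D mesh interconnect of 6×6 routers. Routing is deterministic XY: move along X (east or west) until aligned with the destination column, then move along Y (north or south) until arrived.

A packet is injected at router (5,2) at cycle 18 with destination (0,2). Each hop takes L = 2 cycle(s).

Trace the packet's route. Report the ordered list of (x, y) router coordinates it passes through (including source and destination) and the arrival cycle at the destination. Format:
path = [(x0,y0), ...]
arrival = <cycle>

t=18: at (5,2)
t=20: at (4,2) after W
t=22: at (3,2) after W
t=24: at (2,2) after W
t=26: at (1,2) after W
t=28: at (0,2) after W

path = [(5,2), (4,2), (3,2), (2,2), (1,2), (0,2)]
arrival = 28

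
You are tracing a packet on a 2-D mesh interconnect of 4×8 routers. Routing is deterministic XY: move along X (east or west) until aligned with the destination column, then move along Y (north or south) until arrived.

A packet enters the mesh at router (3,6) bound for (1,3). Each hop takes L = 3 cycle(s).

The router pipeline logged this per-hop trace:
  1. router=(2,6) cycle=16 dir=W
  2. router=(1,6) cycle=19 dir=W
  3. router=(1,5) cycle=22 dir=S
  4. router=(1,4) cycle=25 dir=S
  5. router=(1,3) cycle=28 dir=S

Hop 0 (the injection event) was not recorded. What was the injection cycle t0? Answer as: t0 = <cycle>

t0 = 13

At hop 1 the cycle is 16; in general cyc_k = t0 + kL.
Therefore t0 = 16 − L = 13.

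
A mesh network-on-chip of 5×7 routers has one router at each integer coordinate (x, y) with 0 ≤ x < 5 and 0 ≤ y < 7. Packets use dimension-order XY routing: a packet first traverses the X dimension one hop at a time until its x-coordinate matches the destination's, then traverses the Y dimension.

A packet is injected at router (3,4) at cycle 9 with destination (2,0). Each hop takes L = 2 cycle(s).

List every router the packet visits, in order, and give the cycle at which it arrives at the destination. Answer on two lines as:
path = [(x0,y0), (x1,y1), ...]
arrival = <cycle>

src (3,4)  cyc=9
W→(2,4)  cyc=11
S→(2,3)  cyc=13
S→(2,2)  cyc=15
S→(2,1)  cyc=17
S→(2,0)  cyc=19

path = [(3,4), (2,4), (2,3), (2,2), (2,1), (2,0)]
arrival = 19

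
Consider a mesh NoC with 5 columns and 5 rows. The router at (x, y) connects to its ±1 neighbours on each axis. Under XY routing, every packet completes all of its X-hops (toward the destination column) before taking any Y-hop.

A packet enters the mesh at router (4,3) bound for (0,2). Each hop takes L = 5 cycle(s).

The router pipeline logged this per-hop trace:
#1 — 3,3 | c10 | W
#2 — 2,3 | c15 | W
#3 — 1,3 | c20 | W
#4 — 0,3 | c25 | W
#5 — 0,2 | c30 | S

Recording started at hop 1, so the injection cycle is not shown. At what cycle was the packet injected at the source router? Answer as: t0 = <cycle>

At hop 1 the cycle is 10; in general cyc_k = t0 + kL.
So t0 = 10 − 1·5 = 5.

t0 = 5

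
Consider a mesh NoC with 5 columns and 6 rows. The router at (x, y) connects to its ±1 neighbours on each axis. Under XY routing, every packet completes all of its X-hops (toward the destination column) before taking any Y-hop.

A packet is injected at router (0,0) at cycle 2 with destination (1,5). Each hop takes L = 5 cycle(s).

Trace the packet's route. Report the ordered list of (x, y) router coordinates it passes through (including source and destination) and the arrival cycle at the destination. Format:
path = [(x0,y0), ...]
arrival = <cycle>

  0. router=(0,0) cycle=2 (inject)
  1. router=(1,0) cycle=7 dir=E
  2. router=(1,1) cycle=12 dir=N
  3. router=(1,2) cycle=17 dir=N
  4. router=(1,3) cycle=22 dir=N
  5. router=(1,4) cycle=27 dir=N
  6. router=(1,5) cycle=32 dir=N

path = [(0,0), (1,0), (1,1), (1,2), (1,3), (1,4), (1,5)]
arrival = 32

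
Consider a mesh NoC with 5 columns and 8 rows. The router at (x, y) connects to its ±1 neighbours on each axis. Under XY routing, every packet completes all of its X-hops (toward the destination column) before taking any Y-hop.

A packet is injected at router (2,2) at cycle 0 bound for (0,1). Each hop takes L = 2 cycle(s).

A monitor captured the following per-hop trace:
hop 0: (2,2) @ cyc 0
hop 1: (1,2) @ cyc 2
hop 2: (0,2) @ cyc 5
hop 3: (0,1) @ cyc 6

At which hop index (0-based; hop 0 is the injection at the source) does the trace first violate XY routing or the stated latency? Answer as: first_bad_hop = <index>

  1: Δx=-1 Δy=+0 Δt=2 [ok]
  2: Δx=-1 Δy=+0 Δt=3 [BAD: Δcyc=3≠L]

first_bad_hop = 2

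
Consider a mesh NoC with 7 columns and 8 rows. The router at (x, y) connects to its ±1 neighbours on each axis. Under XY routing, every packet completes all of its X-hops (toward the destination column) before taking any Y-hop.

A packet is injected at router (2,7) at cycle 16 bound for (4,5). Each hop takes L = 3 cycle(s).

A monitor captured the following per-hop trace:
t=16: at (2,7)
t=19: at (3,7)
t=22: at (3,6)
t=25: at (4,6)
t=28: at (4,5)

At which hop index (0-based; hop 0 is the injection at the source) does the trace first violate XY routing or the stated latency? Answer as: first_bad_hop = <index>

first_bad_hop = 2

  1: Δx=+1 Δy=+0 Δt=3 [ok]
  2: Δx=+0 Δy=-1 Δt=3 [BAD: Y-move but x=3≠4]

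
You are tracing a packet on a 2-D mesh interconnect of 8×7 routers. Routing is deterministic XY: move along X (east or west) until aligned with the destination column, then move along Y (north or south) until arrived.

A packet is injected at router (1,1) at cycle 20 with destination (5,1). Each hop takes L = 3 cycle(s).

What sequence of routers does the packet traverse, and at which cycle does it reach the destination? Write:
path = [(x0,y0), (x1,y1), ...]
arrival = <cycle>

path = [(1,1), (2,1), (3,1), (4,1), (5,1)]
arrival = 32

src (1,1)  cyc=20
E→(2,1)  cyc=23
E→(3,1)  cyc=26
E→(4,1)  cyc=29
E→(5,1)  cyc=32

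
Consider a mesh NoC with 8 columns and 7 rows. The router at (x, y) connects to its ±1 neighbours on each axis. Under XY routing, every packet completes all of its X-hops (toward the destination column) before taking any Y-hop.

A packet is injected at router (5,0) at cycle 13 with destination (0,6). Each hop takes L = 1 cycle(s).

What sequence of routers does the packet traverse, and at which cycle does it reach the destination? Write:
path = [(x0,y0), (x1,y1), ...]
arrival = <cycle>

path = [(5,0), (4,0), (3,0), (2,0), (1,0), (0,0), (0,1), (0,2), (0,3), (0,4), (0,5), (0,6)]
arrival = 24

#0 — 5,0 | c13
#1 — 4,0 | c14 | W
#2 — 3,0 | c15 | W
#3 — 2,0 | c16 | W
#4 — 1,0 | c17 | W
#5 — 0,0 | c18 | W
#6 — 0,1 | c19 | N
#7 — 0,2 | c20 | N
#8 — 0,3 | c21 | N
#9 — 0,4 | c22 | N
#10 — 0,5 | c23 | N
#11 — 0,6 | c24 | N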